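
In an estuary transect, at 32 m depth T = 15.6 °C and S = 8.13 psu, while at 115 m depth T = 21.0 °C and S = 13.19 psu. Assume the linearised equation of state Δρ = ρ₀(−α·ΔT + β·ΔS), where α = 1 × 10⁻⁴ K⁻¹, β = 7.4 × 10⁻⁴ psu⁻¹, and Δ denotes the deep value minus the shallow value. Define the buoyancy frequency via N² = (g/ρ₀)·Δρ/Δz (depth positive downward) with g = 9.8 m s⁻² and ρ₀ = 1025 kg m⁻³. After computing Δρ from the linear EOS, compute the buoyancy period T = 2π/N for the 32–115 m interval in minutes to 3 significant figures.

5.38 min

ΔT = +5.4 K, ΔS = +5.06 psu (deep − shallow).
Δρ/ρ₀ = −αΔT + βΔS = -5.40 × 10⁻⁴ + 3.7444 × 10⁻³ = 3.2044 × 10⁻³, so Δρ ≈ 3.285 kg m⁻³.
N² = (g/ρ₀)·Δρ/Δz = g·(Δρ/ρ₀)/Δz = 9.8 × 3.2044 × 10⁻³ / 83 = 3.7835 × 10⁻⁴ s⁻².
N = √(3.7835 × 10⁻⁴) = 0.019451 rad s⁻¹ → T = 2π/N = 323.03 s = 5.3838 min ≈ 5.38 min.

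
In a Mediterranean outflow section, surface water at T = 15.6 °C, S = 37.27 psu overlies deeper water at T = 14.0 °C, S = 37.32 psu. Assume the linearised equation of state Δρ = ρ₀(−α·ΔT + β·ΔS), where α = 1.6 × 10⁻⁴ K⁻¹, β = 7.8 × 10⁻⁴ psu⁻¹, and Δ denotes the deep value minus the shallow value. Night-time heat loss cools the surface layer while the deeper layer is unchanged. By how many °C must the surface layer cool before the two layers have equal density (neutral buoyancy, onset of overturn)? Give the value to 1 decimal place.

Neutral buoyancy requires Δρ = 0, i.e. −α(T_deep − T_surf′) + β(S_deep − S_surf) = 0.
T_surf′ = T_deep − (β/α)·ΔS = 14.0 − (7.8 × 10⁻⁴/1.6 × 10⁻⁴)·(+0.05) = 13.756 °C.
Cooling required: 15.6 − (13.756) = 1.844 °C.

1.8 °C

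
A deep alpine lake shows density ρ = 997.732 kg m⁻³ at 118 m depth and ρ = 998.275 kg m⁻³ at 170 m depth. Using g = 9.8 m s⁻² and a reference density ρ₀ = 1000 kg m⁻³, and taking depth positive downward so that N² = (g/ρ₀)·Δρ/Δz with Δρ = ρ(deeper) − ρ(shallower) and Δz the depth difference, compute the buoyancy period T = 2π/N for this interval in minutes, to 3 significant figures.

Δρ = 998.275 − 997.732 = 0.543 kg m⁻³ over Δz = 170 − 118 = 52 m.
N² = (9.8/1000) × (0.543/52) = 1.0233 × 10⁻⁴ s⁻².
N = √(1.0233 × 10⁻⁴) = 0.010116 rad s⁻¹, so T = 2π/N = 621.11 s = 10.352 min ≈ 10.4 min.

10.4 min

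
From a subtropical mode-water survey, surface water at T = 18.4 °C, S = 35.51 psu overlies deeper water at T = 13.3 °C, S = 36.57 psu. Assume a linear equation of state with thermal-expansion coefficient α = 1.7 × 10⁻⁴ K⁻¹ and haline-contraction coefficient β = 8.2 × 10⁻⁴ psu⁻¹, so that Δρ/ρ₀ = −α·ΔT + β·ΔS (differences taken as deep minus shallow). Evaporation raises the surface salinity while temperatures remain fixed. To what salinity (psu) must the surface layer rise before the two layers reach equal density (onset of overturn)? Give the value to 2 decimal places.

Neutral buoyancy requires −α(T_deep − T_surf) + β(S_deep − S_surf′) = 0.
S_surf′ = S_deep − (α/β)·ΔT = 36.57 − (1.7 × 10⁻⁴/8.2 × 10⁻⁴)·(-5.1) = 37.6273 psu.
Increase required: 37.6273 − 35.51 = 2.1173 psu.

37.63 psu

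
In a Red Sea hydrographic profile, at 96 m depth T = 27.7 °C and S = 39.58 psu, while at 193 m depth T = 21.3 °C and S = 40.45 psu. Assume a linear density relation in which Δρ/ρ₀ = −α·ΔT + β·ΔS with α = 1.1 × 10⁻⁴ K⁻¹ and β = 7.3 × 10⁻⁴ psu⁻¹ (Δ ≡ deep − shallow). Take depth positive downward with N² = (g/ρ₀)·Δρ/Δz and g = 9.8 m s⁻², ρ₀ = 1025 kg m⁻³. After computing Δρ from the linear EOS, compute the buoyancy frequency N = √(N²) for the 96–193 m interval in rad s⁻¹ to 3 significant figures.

ΔT = -6.4 K, ΔS = +0.87 psu (deep − shallow).
Δρ/ρ₀ = −αΔT + βΔS = 7.04 × 10⁻⁴ + 6.351 × 10⁻⁴ = 1.3391 × 10⁻³, so Δρ ≈ 1.373 kg m⁻³.
N² = (g/ρ₀)·Δρ/Δz = g·(Δρ/ρ₀)/Δz = 9.8 × 1.3391 × 10⁻³ / 97 = 1.3529 × 10⁻⁴ s⁻².
N = √(1.3529 × 10⁻⁴) = 0.011631 rad s⁻¹ ≈ 0.0116 rad s⁻¹.

0.0116 rad s⁻¹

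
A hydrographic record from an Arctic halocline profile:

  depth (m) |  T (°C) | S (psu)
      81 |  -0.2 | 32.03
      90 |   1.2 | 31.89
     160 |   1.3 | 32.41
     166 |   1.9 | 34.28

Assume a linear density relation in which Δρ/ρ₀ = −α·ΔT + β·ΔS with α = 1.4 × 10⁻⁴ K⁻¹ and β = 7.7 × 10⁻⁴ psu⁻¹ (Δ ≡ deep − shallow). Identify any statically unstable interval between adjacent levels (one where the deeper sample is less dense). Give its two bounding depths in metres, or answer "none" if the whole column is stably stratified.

Evaluate Δρ/ρ₀ = −αΔT + βΔS across each adjacent pair:
  81–90 m: −αΔT+βΔS = −(1.4 × 10⁻⁴)(+1.4)+(7.7 × 10⁻⁴)(-0.14) = -3.0 × 10⁻⁴ → UNSTABLE
  90–160 m: −αΔT+βΔS = −(1.4 × 10⁻⁴)(+0.1)+(7.7 × 10⁻⁴)(+0.52) = 3.9 × 10⁻⁴ → stable
  160–166 m: −αΔT+βΔS = −(1.4 × 10⁻⁴)(+0.6)+(7.7 × 10⁻⁴)(+1.87) = 1.4 × 10⁻³ → stable
The 81–90 m interval has Δρ < 0: lighter water underlies denser water.

81–90 m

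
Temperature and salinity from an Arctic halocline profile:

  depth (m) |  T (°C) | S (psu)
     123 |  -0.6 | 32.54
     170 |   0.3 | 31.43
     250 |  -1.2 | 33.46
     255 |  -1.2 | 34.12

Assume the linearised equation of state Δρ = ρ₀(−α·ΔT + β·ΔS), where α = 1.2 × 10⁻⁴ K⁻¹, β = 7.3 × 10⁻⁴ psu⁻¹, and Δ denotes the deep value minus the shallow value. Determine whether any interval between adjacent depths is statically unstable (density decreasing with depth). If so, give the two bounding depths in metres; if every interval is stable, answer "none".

123–170 m

Evaluate Δρ/ρ₀ = −αΔT + βΔS across each adjacent pair:
  123–170 m: −αΔT+βΔS = −(1.2 × 10⁻⁴)(+0.9)+(7.3 × 10⁻⁴)(-1.11) = -9.2 × 10⁻⁴ → UNSTABLE
  170–250 m: −αΔT+βΔS = −(1.2 × 10⁻⁴)(-1.5)+(7.3 × 10⁻⁴)(+2.03) = 1.7 × 10⁻³ → stable
  250–255 m: −αΔT+βΔS = −(1.2 × 10⁻⁴)(+0.0)+(7.3 × 10⁻⁴)(+0.66) = 4.8 × 10⁻⁴ → stable
The 123–170 m interval has Δρ < 0: lighter water underlies denser water.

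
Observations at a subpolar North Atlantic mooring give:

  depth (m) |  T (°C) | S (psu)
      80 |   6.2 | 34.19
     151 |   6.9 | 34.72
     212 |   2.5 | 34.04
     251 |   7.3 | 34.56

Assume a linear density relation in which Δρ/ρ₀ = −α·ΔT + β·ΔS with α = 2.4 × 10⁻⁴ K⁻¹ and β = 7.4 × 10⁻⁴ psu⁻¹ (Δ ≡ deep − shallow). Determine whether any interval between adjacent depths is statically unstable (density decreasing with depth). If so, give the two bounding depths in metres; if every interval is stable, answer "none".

212–251 m

Evaluate Δρ/ρ₀ = −αΔT + βΔS across each adjacent pair:
  80–151 m: −αΔT+βΔS = −(2.4 × 10⁻⁴)(+0.7)+(7.4 × 10⁻⁴)(+0.53) = 2.2 × 10⁻⁴ → stable
  151–212 m: −αΔT+βΔS = −(2.4 × 10⁻⁴)(-4.4)+(7.4 × 10⁻⁴)(-0.68) = 5.5 × 10⁻⁴ → stable
  212–251 m: −αΔT+βΔS = −(2.4 × 10⁻⁴)(+4.8)+(7.4 × 10⁻⁴)(+0.52) = -7.7 × 10⁻⁴ → UNSTABLE
The 212–251 m interval has Δρ < 0: lighter water underlies denser water.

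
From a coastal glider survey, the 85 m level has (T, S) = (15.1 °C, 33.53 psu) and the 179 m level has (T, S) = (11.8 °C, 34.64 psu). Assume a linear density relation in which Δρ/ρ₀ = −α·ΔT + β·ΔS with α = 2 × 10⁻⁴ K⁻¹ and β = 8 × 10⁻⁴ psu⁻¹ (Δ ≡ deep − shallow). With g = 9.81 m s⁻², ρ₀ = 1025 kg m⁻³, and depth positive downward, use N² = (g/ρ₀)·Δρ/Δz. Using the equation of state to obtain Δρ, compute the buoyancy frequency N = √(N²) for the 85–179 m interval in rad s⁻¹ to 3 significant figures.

ΔT = -3.3 K, ΔS = +1.11 psu (deep − shallow).
Δρ/ρ₀ = −αΔT + βΔS = 6.60 × 10⁻⁴ + 8.88 × 10⁻⁴ = 1.548 × 10⁻³, so Δρ ≈ 1.587 kg m⁻³.
N² = (g/ρ₀)·Δρ/Δz = g·(Δρ/ρ₀)/Δz = 9.81 × 1.548 × 10⁻³ / 94 = 1.6155 × 10⁻⁴ s⁻².
N = √(1.6155 × 10⁻⁴) = 0.012710 rad s⁻¹ ≈ 0.0127 rad s⁻¹.

0.0127 rad s⁻¹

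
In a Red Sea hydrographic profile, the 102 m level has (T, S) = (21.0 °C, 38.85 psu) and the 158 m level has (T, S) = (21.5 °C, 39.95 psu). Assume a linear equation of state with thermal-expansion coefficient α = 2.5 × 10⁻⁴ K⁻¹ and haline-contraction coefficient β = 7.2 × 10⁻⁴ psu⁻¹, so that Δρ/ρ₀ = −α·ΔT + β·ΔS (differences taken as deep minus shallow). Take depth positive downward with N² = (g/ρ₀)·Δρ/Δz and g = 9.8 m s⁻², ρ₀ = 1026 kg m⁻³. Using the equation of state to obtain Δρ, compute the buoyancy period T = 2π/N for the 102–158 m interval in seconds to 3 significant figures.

ΔT = +0.5 K, ΔS = +1.10 psu (deep − shallow).
Δρ/ρ₀ = −αΔT + βΔS = -1.25 × 10⁻⁴ + 7.92 × 10⁻⁴ = 6.67 × 10⁻⁴, so Δρ ≈ 0.6843 kg m⁻³.
N² = (g/ρ₀)·Δρ/Δz = g·(Δρ/ρ₀)/Δz = 9.8 × 6.67 × 10⁻⁴ / 56 = 1.1673 × 10⁻⁴ s⁻².
N = √(1.1673 × 10⁻⁴) = 0.010804 rad s⁻¹ → T = 2π/N = 581.56 s ≈ 582 s.

582 s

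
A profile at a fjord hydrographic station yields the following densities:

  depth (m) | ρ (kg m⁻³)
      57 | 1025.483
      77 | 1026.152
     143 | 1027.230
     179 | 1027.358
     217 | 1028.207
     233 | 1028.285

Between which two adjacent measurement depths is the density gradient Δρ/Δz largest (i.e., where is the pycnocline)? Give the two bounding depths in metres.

Compute the density gradient over each adjacent pair:
  57–77 m: Δρ/Δz = 0.669/20 = 0.033 kg m⁻⁴
  77–143 m: Δρ/Δz = 1.078/66 = 0.016 kg m⁻⁴
  143–179 m: Δρ/Δz = 0.128/36 = 3.6 × 10⁻³ kg m⁻⁴
  179–217 m: Δρ/Δz = 0.849/38 = 0.022 kg m⁻⁴
  217–233 m: Δρ/Δz = 0.078/16 = 4.9 × 10⁻³ kg m⁻⁴
The largest gradient is in the 57–77 m interval — the pycnocline.

57–77 m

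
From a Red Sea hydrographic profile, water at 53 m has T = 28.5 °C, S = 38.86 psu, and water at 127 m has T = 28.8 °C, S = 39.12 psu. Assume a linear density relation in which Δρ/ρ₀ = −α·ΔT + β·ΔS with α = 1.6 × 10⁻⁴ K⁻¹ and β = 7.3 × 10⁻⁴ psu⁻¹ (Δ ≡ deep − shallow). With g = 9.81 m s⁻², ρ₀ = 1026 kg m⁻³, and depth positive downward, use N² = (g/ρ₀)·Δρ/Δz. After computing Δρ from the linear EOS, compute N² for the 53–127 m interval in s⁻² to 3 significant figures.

ΔT = +0.3 K, ΔS = +0.26 psu (deep − shallow).
Δρ/ρ₀ = −αΔT + βΔS = -4.80 × 10⁻⁵ + 1.898 × 10⁻⁴ = 1.418 × 10⁻⁴, so Δρ ≈ 0.1455 kg m⁻³.
N² = (g/ρ₀)·Δρ/Δz = g·(Δρ/ρ₀)/Δz = 9.81 × 1.418 × 10⁻⁴ / 74 = 1.8798 × 10⁻⁵ s⁻² ≈ 1.88 × 10⁻⁵ s⁻².

1.88 × 10⁻⁵ s⁻²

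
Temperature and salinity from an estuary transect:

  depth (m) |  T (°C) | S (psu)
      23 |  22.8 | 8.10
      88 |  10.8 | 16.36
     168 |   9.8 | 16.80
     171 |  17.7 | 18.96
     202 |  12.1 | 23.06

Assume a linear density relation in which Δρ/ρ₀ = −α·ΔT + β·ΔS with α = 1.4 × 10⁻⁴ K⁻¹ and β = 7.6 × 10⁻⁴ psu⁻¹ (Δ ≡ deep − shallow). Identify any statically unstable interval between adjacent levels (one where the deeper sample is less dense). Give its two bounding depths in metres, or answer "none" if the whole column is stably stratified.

none

Evaluate Δρ/ρ₀ = −αΔT + βΔS across each adjacent pair:
  23–88 m: −αΔT+βΔS = −(1.4 × 10⁻⁴)(-12.0)+(7.6 × 10⁻⁴)(+8.26) = 8.0 × 10⁻³ → stable
  88–168 m: −αΔT+βΔS = −(1.4 × 10⁻⁴)(-1.0)+(7.6 × 10⁻⁴)(+0.44) = 4.7 × 10⁻⁴ → stable
  168–171 m: −αΔT+βΔS = −(1.4 × 10⁻⁴)(+7.9)+(7.6 × 10⁻⁴)(+2.16) = 5.4 × 10⁻⁴ → stable
  171–202 m: −αΔT+βΔS = −(1.4 × 10⁻⁴)(-5.6)+(7.6 × 10⁻⁴)(+4.10) = 3.9 × 10⁻³ → stable
Every interval has Δρ > 0: the column is stably stratified throughout.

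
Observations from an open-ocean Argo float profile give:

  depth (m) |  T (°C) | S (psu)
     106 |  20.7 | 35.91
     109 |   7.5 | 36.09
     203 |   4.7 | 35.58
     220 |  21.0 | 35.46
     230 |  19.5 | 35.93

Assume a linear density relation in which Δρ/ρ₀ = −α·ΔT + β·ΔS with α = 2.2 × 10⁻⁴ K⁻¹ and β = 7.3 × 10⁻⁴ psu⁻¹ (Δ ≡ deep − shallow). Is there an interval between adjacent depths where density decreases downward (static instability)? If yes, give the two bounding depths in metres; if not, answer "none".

Evaluate Δρ/ρ₀ = −αΔT + βΔS across each adjacent pair:
  106–109 m: −αΔT+βΔS = −(2.2 × 10⁻⁴)(-13.2)+(7.3 × 10⁻⁴)(+0.18) = 3.0 × 10⁻³ → stable
  109–203 m: −αΔT+βΔS = −(2.2 × 10⁻⁴)(-2.8)+(7.3 × 10⁻⁴)(-0.51) = 2.4 × 10⁻⁴ → stable
  203–220 m: −αΔT+βΔS = −(2.2 × 10⁻⁴)(+16.3)+(7.3 × 10⁻⁴)(-0.12) = -3.7 × 10⁻³ → UNSTABLE
  220–230 m: −αΔT+βΔS = −(2.2 × 10⁻⁴)(-1.5)+(7.3 × 10⁻⁴)(+0.47) = 6.7 × 10⁻⁴ → stable
The 203–220 m interval has Δρ < 0: lighter water underlies denser water.

203–220 m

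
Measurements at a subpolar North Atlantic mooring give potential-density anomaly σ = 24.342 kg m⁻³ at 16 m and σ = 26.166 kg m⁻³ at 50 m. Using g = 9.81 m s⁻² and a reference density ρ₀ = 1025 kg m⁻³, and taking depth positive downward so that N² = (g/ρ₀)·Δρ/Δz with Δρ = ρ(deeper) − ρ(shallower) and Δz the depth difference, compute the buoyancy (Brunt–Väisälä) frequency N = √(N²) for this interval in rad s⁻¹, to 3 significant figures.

Δρ = 1026.166 − 1024.342 = 1.824 kg m⁻³ over Δz = 50 − 16 = 34 m.
N² = (9.81/1025) × (1.824/34) = 5.1344 × 10⁻⁴ s⁻².
N = √(5.1344 × 10⁻⁴) = 0.022659 rad s⁻¹ ≈ 0.0227 rad s⁻¹.
A positive N² confirms static stability across the interval.

0.0227 rad s⁻¹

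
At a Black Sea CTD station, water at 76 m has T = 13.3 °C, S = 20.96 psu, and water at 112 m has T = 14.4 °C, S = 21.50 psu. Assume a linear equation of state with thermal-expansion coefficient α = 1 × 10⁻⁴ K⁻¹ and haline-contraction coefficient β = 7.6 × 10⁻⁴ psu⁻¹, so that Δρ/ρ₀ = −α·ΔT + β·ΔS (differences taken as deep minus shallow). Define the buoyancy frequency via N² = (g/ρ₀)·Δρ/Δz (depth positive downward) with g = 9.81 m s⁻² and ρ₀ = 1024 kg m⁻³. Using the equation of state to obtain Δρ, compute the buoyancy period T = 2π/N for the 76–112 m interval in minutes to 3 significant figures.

ΔT = +1.1 K, ΔS = +0.54 psu (deep − shallow).
Δρ/ρ₀ = −αΔT + βΔS = -1.10 × 10⁻⁴ + 4.104 × 10⁻⁴ = 3.004 × 10⁻⁴, so Δρ ≈ 0.3076 kg m⁻³.
N² = (g/ρ₀)·Δρ/Δz = g·(Δρ/ρ₀)/Δz = 9.81 × 3.004 × 10⁻⁴ / 36 = 8.1859 × 10⁻⁵ s⁻².
N = √(8.1859 × 10⁻⁵) = 9.0476 × 10⁻³ rad s⁻¹ → T = 2π/N = 694.46 s = 11.574 min ≈ 11.6 min.

11.6 min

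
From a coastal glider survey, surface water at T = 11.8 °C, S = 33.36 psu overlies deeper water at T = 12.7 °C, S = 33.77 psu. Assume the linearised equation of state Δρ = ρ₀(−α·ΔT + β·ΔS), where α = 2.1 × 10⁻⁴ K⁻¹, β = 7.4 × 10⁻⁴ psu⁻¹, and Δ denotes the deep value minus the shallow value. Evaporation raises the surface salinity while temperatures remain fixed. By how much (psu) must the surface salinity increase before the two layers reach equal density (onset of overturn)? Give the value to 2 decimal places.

0.15 psu

Neutral buoyancy requires −α(T_deep − T_surf) + β(S_deep − S_surf′) = 0.
S_surf′ = S_deep − (α/β)·ΔT = 33.77 − (2.1 × 10⁻⁴/7.4 × 10⁻⁴)·(+0.9) = 33.5146 psu.
Increase required: 33.5146 − 33.36 = 0.1546 psu.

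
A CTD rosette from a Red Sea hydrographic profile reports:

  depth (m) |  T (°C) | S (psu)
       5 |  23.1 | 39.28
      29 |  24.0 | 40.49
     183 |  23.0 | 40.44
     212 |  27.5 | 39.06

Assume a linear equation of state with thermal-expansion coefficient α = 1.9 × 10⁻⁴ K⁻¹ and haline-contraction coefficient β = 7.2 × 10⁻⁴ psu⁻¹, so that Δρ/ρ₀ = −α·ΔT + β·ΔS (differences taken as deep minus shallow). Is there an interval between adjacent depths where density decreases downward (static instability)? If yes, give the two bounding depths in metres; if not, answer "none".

183–212 m

Evaluate Δρ/ρ₀ = −αΔT + βΔS across each adjacent pair:
  5–29 m: −αΔT+βΔS = −(1.9 × 10⁻⁴)(+0.9)+(7.2 × 10⁻⁴)(+1.21) = 7.0 × 10⁻⁴ → stable
  29–183 m: −αΔT+βΔS = −(1.9 × 10⁻⁴)(-1.0)+(7.2 × 10⁻⁴)(-0.05) = 1.5 × 10⁻⁴ → stable
  183–212 m: −αΔT+βΔS = −(1.9 × 10⁻⁴)(+4.5)+(7.2 × 10⁻⁴)(-1.38) = -1.8 × 10⁻³ → UNSTABLE
The 183–212 m interval has Δρ < 0: lighter water underlies denser water.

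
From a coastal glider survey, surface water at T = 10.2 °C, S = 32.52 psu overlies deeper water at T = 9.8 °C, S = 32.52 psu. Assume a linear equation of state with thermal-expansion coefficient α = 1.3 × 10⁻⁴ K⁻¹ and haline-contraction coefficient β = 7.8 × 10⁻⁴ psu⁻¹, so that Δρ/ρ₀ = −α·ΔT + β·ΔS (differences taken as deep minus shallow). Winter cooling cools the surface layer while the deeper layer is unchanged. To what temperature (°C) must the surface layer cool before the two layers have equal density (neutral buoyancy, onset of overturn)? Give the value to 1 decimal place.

Neutral buoyancy requires Δρ = 0, i.e. −α(T_deep − T_surf′) + β(S_deep − S_surf) = 0.
T_surf′ = T_deep − (β/α)·ΔS = 9.8 − (7.8 × 10⁻⁴/1.3 × 10⁻⁴)·(+0.00) = 9.800 °C.
Cooling required: 10.2 − (9.800) = 0.400 °C.

9.8 °C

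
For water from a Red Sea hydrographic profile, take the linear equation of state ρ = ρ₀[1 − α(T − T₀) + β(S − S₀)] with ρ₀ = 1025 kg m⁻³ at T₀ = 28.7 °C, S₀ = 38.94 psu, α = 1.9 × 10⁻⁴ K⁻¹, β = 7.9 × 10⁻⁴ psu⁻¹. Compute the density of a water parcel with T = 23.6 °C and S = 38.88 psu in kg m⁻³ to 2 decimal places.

1025.94 kg m⁻³

T − T₀ = -5.1 K, S − S₀ = -0.06 psu.
Bracket = 1 − α·(-5.1) + β·(-0.06) = 1 + (9.216 × 10⁻⁴) = 1.0009216.
ρ = 1025 × 1.0009216 = 1025.94 kg m⁻³.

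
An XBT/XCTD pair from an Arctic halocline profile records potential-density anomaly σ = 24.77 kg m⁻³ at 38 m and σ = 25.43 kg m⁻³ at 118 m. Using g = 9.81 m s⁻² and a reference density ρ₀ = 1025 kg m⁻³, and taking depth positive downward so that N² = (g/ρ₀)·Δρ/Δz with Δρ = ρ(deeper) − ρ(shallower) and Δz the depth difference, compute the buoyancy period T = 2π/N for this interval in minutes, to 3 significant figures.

11.8 min

Δρ = 1025.43 − 1024.77 = 0.66 kg m⁻³ over Δz = 118 − 38 = 80 m.
N² = (9.81/1025) × (0.66/80) = 7.8959 × 10⁻⁵ s⁻².
N = √(7.8959 × 10⁻⁵) = 8.8859 × 10⁻³ rad s⁻¹, so T = 2π/N = 707.10 s = 11.785 min ≈ 11.8 min.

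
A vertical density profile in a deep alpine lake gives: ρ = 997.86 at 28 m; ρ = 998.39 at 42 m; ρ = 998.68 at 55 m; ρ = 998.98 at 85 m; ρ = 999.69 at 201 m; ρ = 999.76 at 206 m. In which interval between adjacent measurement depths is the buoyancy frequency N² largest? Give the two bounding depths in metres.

28–42 m

Compute the density gradient over each adjacent pair:
  28–42 m: Δρ/Δz = 0.53/14 = 0.038 kg m⁻⁴
  42–55 m: Δρ/Δz = 0.29/13 = 0.022 kg m⁻⁴
  55–85 m: Δρ/Δz = 0.30/30 = 0.010 kg m⁻⁴
  85–201 m: Δρ/Δz = 0.71/116 = 6.1 × 10⁻³ kg m⁻⁴
  201–206 m: Δρ/Δz = 0.07/5 = 0.014 kg m⁻⁴
The largest gradient is in the 28–42 m interval — the pycnocline.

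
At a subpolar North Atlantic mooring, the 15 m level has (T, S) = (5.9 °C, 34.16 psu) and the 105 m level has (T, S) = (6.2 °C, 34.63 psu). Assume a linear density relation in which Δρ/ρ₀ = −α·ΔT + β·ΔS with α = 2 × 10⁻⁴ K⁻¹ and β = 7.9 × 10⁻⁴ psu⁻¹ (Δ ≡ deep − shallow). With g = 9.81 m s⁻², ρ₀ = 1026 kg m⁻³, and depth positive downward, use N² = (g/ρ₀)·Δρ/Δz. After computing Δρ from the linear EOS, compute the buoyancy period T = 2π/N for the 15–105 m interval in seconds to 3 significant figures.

1.08 × 10³ s

ΔT = +0.3 K, ΔS = +0.47 psu (deep − shallow).
Δρ/ρ₀ = −αΔT + βΔS = -6.00 × 10⁻⁵ + 3.713 × 10⁻⁴ = 3.113 × 10⁻⁴, so Δρ ≈ 0.3194 kg m⁻³.
N² = (g/ρ₀)·Δρ/Δz = g·(Δρ/ρ₀)/Δz = 9.81 × 3.113 × 10⁻⁴ / 90 = 3.3932 × 10⁻⁵ s⁻².
N = √(3.3932 × 10⁻⁵) = 5.8251 × 10⁻³ rad s⁻¹ → T = 2π/N = 1.0786 × 10³ s ≈ 1.08 × 10³ s.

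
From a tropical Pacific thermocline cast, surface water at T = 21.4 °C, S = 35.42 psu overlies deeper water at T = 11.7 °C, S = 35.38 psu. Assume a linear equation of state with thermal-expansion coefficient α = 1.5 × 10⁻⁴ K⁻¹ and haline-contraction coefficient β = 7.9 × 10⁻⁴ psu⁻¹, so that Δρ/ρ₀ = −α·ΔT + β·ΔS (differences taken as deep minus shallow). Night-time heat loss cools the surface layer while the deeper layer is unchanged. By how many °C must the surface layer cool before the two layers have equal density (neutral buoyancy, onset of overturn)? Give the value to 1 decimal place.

Neutral buoyancy requires Δρ = 0, i.e. −α(T_deep − T_surf′) + β(S_deep − S_surf) = 0.
T_surf′ = T_deep − (β/α)·ΔS = 11.7 − (7.9 × 10⁻⁴/1.5 × 10⁻⁴)·(-0.04) = 11.911 °C.
Cooling required: 21.4 − (11.911) = 9.489 °C.

9.5 °C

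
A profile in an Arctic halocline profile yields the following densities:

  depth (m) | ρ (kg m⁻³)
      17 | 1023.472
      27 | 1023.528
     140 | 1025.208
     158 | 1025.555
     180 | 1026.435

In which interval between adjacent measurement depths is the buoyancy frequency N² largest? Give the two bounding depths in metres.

158–180 m

Compute the density gradient over each adjacent pair:
  17–27 m: Δρ/Δz = 0.056/10 = 5.6 × 10⁻³ kg m⁻⁴
  27–140 m: Δρ/Δz = 1.680/113 = 0.015 kg m⁻⁴
  140–158 m: Δρ/Δz = 0.347/18 = 0.019 kg m⁻⁴
  158–180 m: Δρ/Δz = 0.880/22 = 0.040 kg m⁻⁴
The largest gradient is in the 158–180 m interval — the pycnocline.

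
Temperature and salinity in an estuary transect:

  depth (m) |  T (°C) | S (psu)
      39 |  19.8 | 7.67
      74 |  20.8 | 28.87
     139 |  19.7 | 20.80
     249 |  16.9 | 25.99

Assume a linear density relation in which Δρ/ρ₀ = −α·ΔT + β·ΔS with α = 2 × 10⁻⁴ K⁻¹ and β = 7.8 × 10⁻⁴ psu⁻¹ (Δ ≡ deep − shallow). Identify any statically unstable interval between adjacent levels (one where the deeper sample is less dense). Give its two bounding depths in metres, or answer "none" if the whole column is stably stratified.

74–139 m

Evaluate Δρ/ρ₀ = −αΔT + βΔS across each adjacent pair:
  39–74 m: −αΔT+βΔS = −(2 × 10⁻⁴)(+1.0)+(7.8 × 10⁻⁴)(+21.20) = 0.016 → stable
  74–139 m: −αΔT+βΔS = −(2 × 10⁻⁴)(-1.1)+(7.8 × 10⁻⁴)(-8.07) = -6.1 × 10⁻³ → UNSTABLE
  139–249 m: −αΔT+βΔS = −(2 × 10⁻⁴)(-2.8)+(7.8 × 10⁻⁴)(+5.19) = 4.6 × 10⁻³ → stable
The 74–139 m interval has Δρ < 0: lighter water underlies denser water.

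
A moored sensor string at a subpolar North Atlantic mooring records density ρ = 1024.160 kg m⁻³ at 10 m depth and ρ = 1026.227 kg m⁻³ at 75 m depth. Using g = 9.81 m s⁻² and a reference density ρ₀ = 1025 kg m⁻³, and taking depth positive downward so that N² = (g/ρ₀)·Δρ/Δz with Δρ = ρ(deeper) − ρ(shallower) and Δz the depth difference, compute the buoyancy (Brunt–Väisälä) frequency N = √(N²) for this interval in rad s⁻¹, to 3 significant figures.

0.0174 rad s⁻¹

Δρ = 1026.227 − 1024.160 = 2.067 kg m⁻³ over Δz = 75 − 10 = 65 m.
N² = (9.81/1025) × (2.067/65) = 3.0435 × 10⁻⁴ s⁻².
N = √(3.0435 × 10⁻⁴) = 0.017446 rad s⁻¹ ≈ 0.0174 rad s⁻¹.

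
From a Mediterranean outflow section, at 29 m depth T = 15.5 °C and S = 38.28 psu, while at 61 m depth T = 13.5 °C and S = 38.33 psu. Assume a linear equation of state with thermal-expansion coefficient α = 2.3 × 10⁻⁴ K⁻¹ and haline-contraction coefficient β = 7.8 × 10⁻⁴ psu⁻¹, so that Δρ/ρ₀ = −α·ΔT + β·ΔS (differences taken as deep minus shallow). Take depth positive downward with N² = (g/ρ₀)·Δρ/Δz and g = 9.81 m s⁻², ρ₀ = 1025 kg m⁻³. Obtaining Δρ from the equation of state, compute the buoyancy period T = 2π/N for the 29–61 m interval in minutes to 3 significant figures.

8.47 min

ΔT = -2.0 K, ΔS = +0.05 psu (deep − shallow).
Δρ/ρ₀ = −αΔT + βΔS = 4.60 × 10⁻⁴ + 3.90 × 10⁻⁵ = 4.99 × 10⁻⁴, so Δρ ≈ 0.5115 kg m⁻³.
N² = (g/ρ₀)·Δρ/Δz = g·(Δρ/ρ₀)/Δz = 9.81 × 4.99 × 10⁻⁴ / 32 = 1.5297 × 10⁻⁴ s⁻².
N = √(1.5297 × 10⁻⁴) = 0.012368 rad s⁻¹ → T = 2π/N = 508.02 s = 8.4670 min ≈ 8.47 min.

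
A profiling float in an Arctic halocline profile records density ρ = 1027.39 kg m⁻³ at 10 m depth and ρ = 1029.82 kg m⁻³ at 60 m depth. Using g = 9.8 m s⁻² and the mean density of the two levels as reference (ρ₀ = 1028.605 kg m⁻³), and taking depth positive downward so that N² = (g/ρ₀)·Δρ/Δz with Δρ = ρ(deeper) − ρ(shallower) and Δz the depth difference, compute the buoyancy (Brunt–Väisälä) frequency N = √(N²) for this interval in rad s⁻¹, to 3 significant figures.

Δρ = 1029.82 − 1027.39 = 2.43 kg m⁻³ over Δz = 60 − 10 = 50 m.
N² = (9.8/1028.605) × (2.43/50) = 4.6303 × 10⁻⁴ s⁻².
N = √(4.6303 × 10⁻⁴) = 0.021518 rad s⁻¹ ≈ 0.0215 rad s⁻¹.

0.0215 rad s⁻¹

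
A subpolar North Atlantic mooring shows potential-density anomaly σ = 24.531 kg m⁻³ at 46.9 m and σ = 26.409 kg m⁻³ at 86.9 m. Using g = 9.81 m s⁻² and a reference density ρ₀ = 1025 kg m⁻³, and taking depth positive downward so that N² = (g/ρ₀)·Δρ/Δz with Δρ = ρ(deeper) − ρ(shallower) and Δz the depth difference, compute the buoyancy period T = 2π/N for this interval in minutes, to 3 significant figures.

4.94 min

Δρ = 1026.409 − 1024.531 = 1.878 kg m⁻³ over Δz = 86.9 − 46.9 = 40 m.
N² = (9.81/1025) × (1.878/40) = 4.4935 × 10⁻⁴ s⁻².
N = √(4.4935 × 10⁻⁴) = 0.021198 rad s⁻¹, so T = 2π/N = 296.40 s = 4.9400 min ≈ 4.94 min.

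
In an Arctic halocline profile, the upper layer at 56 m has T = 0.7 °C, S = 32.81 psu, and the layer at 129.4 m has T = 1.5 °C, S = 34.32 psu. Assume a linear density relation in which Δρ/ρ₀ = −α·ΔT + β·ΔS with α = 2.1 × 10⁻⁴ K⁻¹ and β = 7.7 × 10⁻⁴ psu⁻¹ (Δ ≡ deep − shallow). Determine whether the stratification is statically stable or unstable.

stable

ΔT = 1.5 − 0.7 = +0.8 K and ΔS = 34.32 − 32.81 = +1.51 psu (deep − shallow).
−αΔT = -1.68 × 10⁻⁴; βΔS = 1.1627 × 10⁻³; sum Δρ/ρ₀ = 9.947 × 10⁻⁴.
Δρ/ρ₀ > 0, so Δρ > 0: deeper water is denser → statically stable.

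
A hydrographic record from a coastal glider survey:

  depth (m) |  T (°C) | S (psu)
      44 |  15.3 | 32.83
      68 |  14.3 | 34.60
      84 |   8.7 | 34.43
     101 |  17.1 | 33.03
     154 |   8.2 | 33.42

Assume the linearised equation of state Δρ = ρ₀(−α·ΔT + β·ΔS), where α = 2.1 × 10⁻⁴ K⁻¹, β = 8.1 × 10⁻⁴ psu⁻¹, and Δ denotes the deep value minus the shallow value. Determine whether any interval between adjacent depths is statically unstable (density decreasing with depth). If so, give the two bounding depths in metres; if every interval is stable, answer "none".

Evaluate Δρ/ρ₀ = −αΔT + βΔS across each adjacent pair:
  44–68 m: −αΔT+βΔS = −(2.1 × 10⁻⁴)(-1.0)+(8.1 × 10⁻⁴)(+1.77) = 1.6 × 10⁻³ → stable
  68–84 m: −αΔT+βΔS = −(2.1 × 10⁻⁴)(-5.6)+(8.1 × 10⁻⁴)(-0.17) = 1.0 × 10⁻³ → stable
  84–101 m: −αΔT+βΔS = −(2.1 × 10⁻⁴)(+8.4)+(8.1 × 10⁻⁴)(-1.40) = -2.9 × 10⁻³ → UNSTABLE
  101–154 m: −αΔT+βΔS = −(2.1 × 10⁻⁴)(-8.9)+(8.1 × 10⁻⁴)(+0.39) = 2.2 × 10⁻³ → stable
The 84–101 m interval has Δρ < 0: lighter water underlies denser water.

84–101 m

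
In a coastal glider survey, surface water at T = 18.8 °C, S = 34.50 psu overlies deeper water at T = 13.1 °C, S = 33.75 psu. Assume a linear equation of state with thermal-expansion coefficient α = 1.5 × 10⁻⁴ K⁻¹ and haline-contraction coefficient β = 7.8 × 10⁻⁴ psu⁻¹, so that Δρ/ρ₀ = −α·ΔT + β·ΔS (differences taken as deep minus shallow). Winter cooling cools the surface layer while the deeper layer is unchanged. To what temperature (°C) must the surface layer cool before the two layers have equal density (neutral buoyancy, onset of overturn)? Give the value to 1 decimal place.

Neutral buoyancy requires Δρ = 0, i.e. −α(T_deep − T_surf′) + β(S_deep − S_surf) = 0.
T_surf′ = T_deep − (β/α)·ΔS = 13.1 − (7.8 × 10⁻⁴/1.5 × 10⁻⁴)·(-0.75) = 17.000 °C.
Cooling required: 18.8 − (17.000) = 1.800 °C.

17.0 °C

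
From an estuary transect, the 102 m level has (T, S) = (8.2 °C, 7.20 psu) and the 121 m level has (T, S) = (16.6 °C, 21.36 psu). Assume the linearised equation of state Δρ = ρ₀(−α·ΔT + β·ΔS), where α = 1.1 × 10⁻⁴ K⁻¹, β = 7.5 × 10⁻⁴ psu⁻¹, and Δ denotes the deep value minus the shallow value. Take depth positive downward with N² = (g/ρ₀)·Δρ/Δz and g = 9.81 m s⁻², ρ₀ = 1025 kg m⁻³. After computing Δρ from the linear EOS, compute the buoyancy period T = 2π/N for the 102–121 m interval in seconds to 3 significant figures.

88.8 s

ΔT = +8.4 K, ΔS = +14.16 psu (deep − shallow).
Δρ/ρ₀ = −αΔT + βΔS = -9.24 × 10⁻⁴ + 0.01062 = 9.696 × 10⁻³, so Δρ ≈ 9.938 kg m⁻³.
N² = (g/ρ₀)·Δρ/Δz = g·(Δρ/ρ₀)/Δz = 9.81 × 9.696 × 10⁻³ / 19 = 5.0062 × 10⁻³ s⁻².
N = √(5.0062 × 10⁻³) = 0.070755 rad s⁻¹ → T = 2π/N = 88.802 s ≈ 88.8 s.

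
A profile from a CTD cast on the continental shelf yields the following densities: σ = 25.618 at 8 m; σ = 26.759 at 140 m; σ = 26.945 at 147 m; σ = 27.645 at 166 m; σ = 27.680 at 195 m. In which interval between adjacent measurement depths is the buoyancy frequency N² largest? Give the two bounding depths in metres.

Compute the density gradient over each adjacent pair:
  8–140 m: Δρ/Δz = 1.141/132 = 8.6 × 10⁻³ kg m⁻⁴
  140–147 m: Δρ/Δz = 0.186/7 = 0.027 kg m⁻⁴
  147–166 m: Δρ/Δz = 0.700/19 = 0.037 kg m⁻⁴
  166–195 m: Δρ/Δz = 0.035/29 = 1.2 × 10⁻³ kg m⁻⁴
The largest gradient is in the 147–166 m interval — the pycnocline.

147–166 m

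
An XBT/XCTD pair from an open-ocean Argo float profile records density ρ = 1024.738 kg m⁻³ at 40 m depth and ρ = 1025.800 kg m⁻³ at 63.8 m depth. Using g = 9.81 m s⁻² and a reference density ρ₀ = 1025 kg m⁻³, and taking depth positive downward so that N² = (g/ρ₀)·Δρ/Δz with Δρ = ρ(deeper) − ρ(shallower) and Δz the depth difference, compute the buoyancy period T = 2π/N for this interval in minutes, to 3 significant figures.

5.07 min

Δρ = 1025.800 − 1024.738 = 1.062 kg m⁻³ over Δz = 63.8 − 40 = 23.8 m.
N² = (9.81/1025) × (1.062/23.8) = 4.2706 × 10⁻⁴ s⁻².
N = √(4.2706 × 10⁻⁴) = 0.020665 rad s⁻¹, so T = 2π/N = 304.05 s = 5.0675 min ≈ 5.07 min.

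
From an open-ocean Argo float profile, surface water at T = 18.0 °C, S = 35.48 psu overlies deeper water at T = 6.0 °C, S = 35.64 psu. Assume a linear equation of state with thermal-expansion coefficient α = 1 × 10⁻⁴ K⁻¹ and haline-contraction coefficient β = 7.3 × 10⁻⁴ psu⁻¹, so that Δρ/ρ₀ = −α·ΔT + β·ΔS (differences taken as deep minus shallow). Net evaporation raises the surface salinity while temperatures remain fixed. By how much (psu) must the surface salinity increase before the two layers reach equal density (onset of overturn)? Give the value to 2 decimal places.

Neutral buoyancy requires −α(T_deep − T_surf) + β(S_deep − S_surf′) = 0.
S_surf′ = S_deep − (α/β)·ΔT = 35.64 − (1 × 10⁻⁴/7.3 × 10⁻⁴)·(-12.0) = 37.2838 psu.
Increase required: 37.2838 − 35.48 = 1.8038 psu.

1.80 psu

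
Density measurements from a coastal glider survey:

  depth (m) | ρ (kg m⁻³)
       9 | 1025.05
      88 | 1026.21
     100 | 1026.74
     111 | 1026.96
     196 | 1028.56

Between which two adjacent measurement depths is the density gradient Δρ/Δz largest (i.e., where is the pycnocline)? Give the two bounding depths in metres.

88–100 m

Compute the density gradient over each adjacent pair:
  9–88 m: Δρ/Δz = 1.16/79 = 0.015 kg m⁻⁴
  88–100 m: Δρ/Δz = 0.53/12 = 0.044 kg m⁻⁴
  100–111 m: Δρ/Δz = 0.22/11 = 0.020 kg m⁻⁴
  111–196 m: Δρ/Δz = 1.60/85 = 0.019 kg m⁻⁴
The largest gradient is in the 88–100 m interval — the pycnocline.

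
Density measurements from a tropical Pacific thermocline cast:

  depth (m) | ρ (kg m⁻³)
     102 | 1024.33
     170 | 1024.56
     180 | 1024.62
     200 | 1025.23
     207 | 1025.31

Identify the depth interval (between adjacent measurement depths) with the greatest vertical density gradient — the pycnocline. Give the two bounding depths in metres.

Compute the density gradient over each adjacent pair:
  102–170 m: Δρ/Δz = 0.23/68 = 3.4 × 10⁻³ kg m⁻⁴
  170–180 m: Δρ/Δz = 0.06/10 = 6.0 × 10⁻³ kg m⁻⁴
  180–200 m: Δρ/Δz = 0.61/20 = 0.030 kg m⁻⁴
  200–207 m: Δρ/Δz = 0.08/7 = 0.011 kg m⁻⁴
The largest gradient is in the 180–200 m interval — the pycnocline.

180–200 m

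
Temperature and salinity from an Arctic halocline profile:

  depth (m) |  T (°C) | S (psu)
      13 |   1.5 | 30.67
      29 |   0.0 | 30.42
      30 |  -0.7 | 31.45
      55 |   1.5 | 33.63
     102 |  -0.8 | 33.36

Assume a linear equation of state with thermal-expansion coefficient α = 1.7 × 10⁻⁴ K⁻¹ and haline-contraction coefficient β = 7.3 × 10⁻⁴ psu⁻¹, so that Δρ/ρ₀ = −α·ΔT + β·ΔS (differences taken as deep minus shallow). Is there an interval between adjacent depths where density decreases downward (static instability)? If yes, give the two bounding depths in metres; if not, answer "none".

Evaluate Δρ/ρ₀ = −αΔT + βΔS across each adjacent pair:
  13–29 m: −αΔT+βΔS = −(1.7 × 10⁻⁴)(-1.5)+(7.3 × 10⁻⁴)(-0.25) = 7.3 × 10⁻⁵ → stable
  29–30 m: −αΔT+βΔS = −(1.7 × 10⁻⁴)(-0.7)+(7.3 × 10⁻⁴)(+1.03) = 8.7 × 10⁻⁴ → stable
  30–55 m: −αΔT+βΔS = −(1.7 × 10⁻⁴)(+2.2)+(7.3 × 10⁻⁴)(+2.18) = 1.2 × 10⁻³ → stable
  55–102 m: −αΔT+βΔS = −(1.7 × 10⁻⁴)(-2.3)+(7.3 × 10⁻⁴)(-0.27) = 1.9 × 10⁻⁴ → stable
Every interval has Δρ > 0: the column is stably stratified throughout.

none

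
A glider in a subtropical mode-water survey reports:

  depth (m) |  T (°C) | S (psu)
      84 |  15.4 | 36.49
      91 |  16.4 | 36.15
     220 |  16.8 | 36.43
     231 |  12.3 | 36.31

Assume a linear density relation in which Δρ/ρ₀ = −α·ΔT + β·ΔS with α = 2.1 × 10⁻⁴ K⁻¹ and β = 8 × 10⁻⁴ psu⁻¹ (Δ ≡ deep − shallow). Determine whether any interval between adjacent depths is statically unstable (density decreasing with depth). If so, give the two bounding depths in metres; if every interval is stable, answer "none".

Evaluate Δρ/ρ₀ = −αΔT + βΔS across each adjacent pair:
  84–91 m: −αΔT+βΔS = −(2.1 × 10⁻⁴)(+1.0)+(8 × 10⁻⁴)(-0.34) = -4.8 × 10⁻⁴ → UNSTABLE
  91–220 m: −αΔT+βΔS = −(2.1 × 10⁻⁴)(+0.4)+(8 × 10⁻⁴)(+0.28) = 1.4 × 10⁻⁴ → stable
  220–231 m: −αΔT+βΔS = −(2.1 × 10⁻⁴)(-4.5)+(8 × 10⁻⁴)(-0.12) = 8.5 × 10⁻⁴ → stable
The 84–91 m interval has Δρ < 0: lighter water underlies denser water.

84–91 m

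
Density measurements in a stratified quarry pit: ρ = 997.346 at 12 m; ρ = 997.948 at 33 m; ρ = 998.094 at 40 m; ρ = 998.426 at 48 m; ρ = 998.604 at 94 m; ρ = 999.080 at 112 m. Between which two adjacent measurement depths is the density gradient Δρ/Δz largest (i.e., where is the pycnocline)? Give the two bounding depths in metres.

40–48 m

Compute the density gradient over each adjacent pair:
  12–33 m: Δρ/Δz = 0.602/21 = 0.029 kg m⁻⁴
  33–40 m: Δρ/Δz = 0.146/7 = 0.021 kg m⁻⁴
  40–48 m: Δρ/Δz = 0.332/8 = 0.042 kg m⁻⁴
  48–94 m: Δρ/Δz = 0.178/46 = 3.9 × 10⁻³ kg m⁻⁴
  94–112 m: Δρ/Δz = 0.476/18 = 0.026 kg m⁻⁴
The largest gradient is in the 40–48 m interval — the pycnocline.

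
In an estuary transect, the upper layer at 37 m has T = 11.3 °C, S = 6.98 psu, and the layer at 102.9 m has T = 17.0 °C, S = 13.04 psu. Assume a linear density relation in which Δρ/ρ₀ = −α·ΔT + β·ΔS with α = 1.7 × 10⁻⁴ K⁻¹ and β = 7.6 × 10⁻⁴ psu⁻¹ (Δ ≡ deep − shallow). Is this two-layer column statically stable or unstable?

ΔT = 17.0 − 11.3 = +5.7 K and ΔS = 13.04 − 6.98 = +6.06 psu (deep − shallow).
−αΔT = -9.69 × 10⁻⁴; βΔS = 4.6056 × 10⁻³; sum Δρ/ρ₀ = 3.6366 × 10⁻³.
Δρ/ρ₀ > 0, so Δρ > 0: deeper water is denser → statically stable.

stable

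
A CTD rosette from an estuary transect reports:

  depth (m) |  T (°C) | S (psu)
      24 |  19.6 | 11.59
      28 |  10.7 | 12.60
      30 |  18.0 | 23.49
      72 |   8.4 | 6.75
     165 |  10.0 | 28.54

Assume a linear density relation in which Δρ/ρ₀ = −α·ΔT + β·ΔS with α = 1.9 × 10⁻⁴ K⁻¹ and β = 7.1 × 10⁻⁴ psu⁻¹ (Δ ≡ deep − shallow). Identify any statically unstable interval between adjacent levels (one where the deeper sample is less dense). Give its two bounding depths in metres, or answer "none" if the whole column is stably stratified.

30–72 m

Evaluate Δρ/ρ₀ = −αΔT + βΔS across each adjacent pair:
  24–28 m: −αΔT+βΔS = −(1.9 × 10⁻⁴)(-8.9)+(7.1 × 10⁻⁴)(+1.01) = 2.4 × 10⁻³ → stable
  28–30 m: −αΔT+βΔS = −(1.9 × 10⁻⁴)(+7.3)+(7.1 × 10⁻⁴)(+10.89) = 6.3 × 10⁻³ → stable
  30–72 m: −αΔT+βΔS = −(1.9 × 10⁻⁴)(-9.6)+(7.1 × 10⁻⁴)(-16.74) = -0.010 → UNSTABLE
  72–165 m: −αΔT+βΔS = −(1.9 × 10⁻⁴)(+1.6)+(7.1 × 10⁻⁴)(+21.79) = 0.015 → stable
The 30–72 m interval has Δρ < 0: lighter water underlies denser water.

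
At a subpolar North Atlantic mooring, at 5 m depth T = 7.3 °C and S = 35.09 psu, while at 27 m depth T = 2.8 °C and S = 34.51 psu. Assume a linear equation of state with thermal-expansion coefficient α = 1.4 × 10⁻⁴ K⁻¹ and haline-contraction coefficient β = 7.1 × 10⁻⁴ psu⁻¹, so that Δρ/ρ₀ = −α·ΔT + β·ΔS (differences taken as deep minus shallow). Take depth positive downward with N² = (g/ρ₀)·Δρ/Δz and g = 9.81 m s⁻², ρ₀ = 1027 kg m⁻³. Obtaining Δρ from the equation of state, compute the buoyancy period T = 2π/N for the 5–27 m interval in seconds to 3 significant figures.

637 s

ΔT = -4.5 K, ΔS = -0.58 psu (deep − shallow).
Δρ/ρ₀ = −αΔT + βΔS = 6.30 × 10⁻⁴ − 4.118 × 10⁻⁴ = 2.182 × 10⁻⁴, so Δρ ≈ 0.2241 kg m⁻³.
N² = (g/ρ₀)·Δρ/Δz = g·(Δρ/ρ₀)/Δz = 9.81 × 2.182 × 10⁻⁴ / 22 = 9.7297 × 10⁻⁵ s⁻².
N = √(9.7297 × 10⁻⁵) = 9.8639 × 10⁻³ rad s⁻¹ → T = 2π/N = 636.99 s ≈ 637 s.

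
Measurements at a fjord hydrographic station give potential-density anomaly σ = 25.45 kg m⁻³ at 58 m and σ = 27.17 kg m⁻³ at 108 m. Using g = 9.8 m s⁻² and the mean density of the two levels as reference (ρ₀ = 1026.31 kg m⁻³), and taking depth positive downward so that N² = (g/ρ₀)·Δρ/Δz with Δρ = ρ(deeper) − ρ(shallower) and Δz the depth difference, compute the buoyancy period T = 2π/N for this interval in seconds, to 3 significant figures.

347 s

Δρ = 1027.17 − 1025.45 = 1.72 kg m⁻³ over Δz = 108 − 58 = 50 m.
N² = (9.8/1026.31) × (1.72/50) = 3.2848 × 10⁻⁴ s⁻².
N = √(3.2848 × 10⁻⁴) = 0.018124 rad s⁻¹, so T = 2π/N = 346.68 s ≈ 347 s.
N² > 0, so the interval is statically stable.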